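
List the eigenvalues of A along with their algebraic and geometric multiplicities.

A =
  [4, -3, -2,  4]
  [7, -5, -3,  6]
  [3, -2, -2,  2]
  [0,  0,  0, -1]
λ = -1: alg = 4, geom = 2

Step 1 — factor the characteristic polynomial to read off the algebraic multiplicities:
  χ_A(x) = (x + 1)^4

Step 2 — compute geometric multiplicities via the rank-nullity identity g(λ) = n − rank(A − λI):
  rank(A − (-1)·I) = 2, so dim ker(A − (-1)·I) = n − 2 = 2

Summary:
  λ = -1: algebraic multiplicity = 4, geometric multiplicity = 2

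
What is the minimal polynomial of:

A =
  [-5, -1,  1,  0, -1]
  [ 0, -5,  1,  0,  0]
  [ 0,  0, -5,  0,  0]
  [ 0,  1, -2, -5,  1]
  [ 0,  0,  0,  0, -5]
x^3 + 15*x^2 + 75*x + 125

The characteristic polynomial is χ_A(x) = (x + 5)^5, so the eigenvalues are known. The minimal polynomial is
  m_A(x) = Π_λ (x − λ)^{k_λ}
where k_λ is the size of the *largest* Jordan block for λ (equivalently, the smallest k with (A − λI)^k v = 0 for every generalised eigenvector v of λ).

  λ = -5: largest Jordan block has size 3, contributing (x + 5)^3

So m_A(x) = (x + 5)^3 = x^3 + 15*x^2 + 75*x + 125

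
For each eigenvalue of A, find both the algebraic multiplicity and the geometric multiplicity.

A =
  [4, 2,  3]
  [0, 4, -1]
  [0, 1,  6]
λ = 4: alg = 1, geom = 1; λ = 5: alg = 2, geom = 1

Step 1 — factor the characteristic polynomial to read off the algebraic multiplicities:
  χ_A(x) = (x - 5)^2*(x - 4)

Step 2 — compute geometric multiplicities via the rank-nullity identity g(λ) = n − rank(A − λI):
  rank(A − (4)·I) = 2, so dim ker(A − (4)·I) = n − 2 = 1
  rank(A − (5)·I) = 2, so dim ker(A − (5)·I) = n − 2 = 1

Summary:
  λ = 4: algebraic multiplicity = 1, geometric multiplicity = 1
  λ = 5: algebraic multiplicity = 2, geometric multiplicity = 1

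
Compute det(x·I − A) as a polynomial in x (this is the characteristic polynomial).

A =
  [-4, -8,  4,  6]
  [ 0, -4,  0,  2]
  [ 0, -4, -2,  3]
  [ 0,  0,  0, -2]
x^4 + 12*x^3 + 52*x^2 + 96*x + 64

Expanding det(x·I − A) (e.g. by cofactor expansion or by noting that A is similar to its Jordan form J, which has the same characteristic polynomial as A) gives
  χ_A(x) = x^4 + 12*x^3 + 52*x^2 + 96*x + 64
which factors as (x + 2)^2*(x + 4)^2. The eigenvalues (with algebraic multiplicities) are λ = -4 with multiplicity 2, λ = -2 with multiplicity 2.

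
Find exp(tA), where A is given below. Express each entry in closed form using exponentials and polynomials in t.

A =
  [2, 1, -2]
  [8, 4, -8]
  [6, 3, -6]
e^{tA} =
  [2*t + 1, t, -2*t]
  [8*t, 4*t + 1, -8*t]
  [6*t, 3*t, 1 - 6*t]

Strategy: write A = P · J · P⁻¹ where J is a Jordan canonical form, so e^{tA} = P · e^{tJ} · P⁻¹, and e^{tJ} can be computed block-by-block.

A has Jordan form
J =
  [0, 1, 0]
  [0, 0, 0]
  [0, 0, 0]
(up to reordering of blocks).

Per-block formulas:
  For a 1×1 block at λ = 0: exp(t · [0]) = [e^(0t)].
  For a 2×2 Jordan block J_2(0): exp(t · J_2(0)) = e^(0t)·(I + t·N), where N is the 2×2 nilpotent shift.

After assembling e^{tJ} and conjugating by P, we get:

e^{tA} =
  [2*t + 1, t, -2*t]
  [8*t, 4*t + 1, -8*t]
  [6*t, 3*t, 1 - 6*t]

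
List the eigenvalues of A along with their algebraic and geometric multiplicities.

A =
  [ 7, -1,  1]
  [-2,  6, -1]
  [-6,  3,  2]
λ = 5: alg = 3, geom = 2

Step 1 — factor the characteristic polynomial to read off the algebraic multiplicities:
  χ_A(x) = (x - 5)^3

Step 2 — compute geometric multiplicities via the rank-nullity identity g(λ) = n − rank(A − λI):
  rank(A − (5)·I) = 1, so dim ker(A − (5)·I) = n − 1 = 2

Summary:
  λ = 5: algebraic multiplicity = 3, geometric multiplicity = 2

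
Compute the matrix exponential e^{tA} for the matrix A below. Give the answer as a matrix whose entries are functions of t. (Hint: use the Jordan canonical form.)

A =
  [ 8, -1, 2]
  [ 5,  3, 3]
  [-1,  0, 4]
e^{tA} =
  [t^2*exp(5*t) + 3*t*exp(5*t) + exp(5*t), -t^2*exp(5*t)/2 - t*exp(5*t), t^2*exp(5*t)/2 + 2*t*exp(5*t)]
  [t^2*exp(5*t) + 5*t*exp(5*t), -t^2*exp(5*t)/2 - 2*t*exp(5*t) + exp(5*t), t^2*exp(5*t)/2 + 3*t*exp(5*t)]
  [-t^2*exp(5*t) - t*exp(5*t), t^2*exp(5*t)/2, -t^2*exp(5*t)/2 - t*exp(5*t) + exp(5*t)]

Strategy: write A = P · J · P⁻¹ where J is a Jordan canonical form, so e^{tA} = P · e^{tJ} · P⁻¹, and e^{tJ} can be computed block-by-block.

A has Jordan form
J =
  [5, 1, 0]
  [0, 5, 1]
  [0, 0, 5]
(up to reordering of blocks).

Per-block formulas:
  For a 3×3 Jordan block J_3(5): exp(t · J_3(5)) = e^(5t)·(I + t·N + (t^2/2)·N^2), where N is the 3×3 nilpotent shift.

After assembling e^{tJ} and conjugating by P, we get:

e^{tA} =
  [t^2*exp(5*t) + 3*t*exp(5*t) + exp(5*t), -t^2*exp(5*t)/2 - t*exp(5*t), t^2*exp(5*t)/2 + 2*t*exp(5*t)]
  [t^2*exp(5*t) + 5*t*exp(5*t), -t^2*exp(5*t)/2 - 2*t*exp(5*t) + exp(5*t), t^2*exp(5*t)/2 + 3*t*exp(5*t)]
  [-t^2*exp(5*t) - t*exp(5*t), t^2*exp(5*t)/2, -t^2*exp(5*t)/2 - t*exp(5*t) + exp(5*t)]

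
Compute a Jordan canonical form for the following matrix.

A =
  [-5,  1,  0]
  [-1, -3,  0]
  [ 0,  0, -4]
J_2(-4) ⊕ J_1(-4)

The characteristic polynomial is
  det(x·I − A) = x^3 + 12*x^2 + 48*x + 64 = (x + 4)^3

Eigenvalues and multiplicities (the geometric multiplicity of λ is n − rank(A − λI), which equals the number of Jordan blocks for λ):
  λ = -4: algebraic multiplicity = 3, geometric multiplicity = 2

Determining the block sizes for each eigenvalue:
  λ = -4: 2 blocks summing to 3 forces exactly one block of size 2 and the rest size 1 → block sizes [2, 1]

Assembling the blocks gives a Jordan form
J =
  [-4,  1,  0]
  [ 0, -4,  0]
  [ 0,  0, -4]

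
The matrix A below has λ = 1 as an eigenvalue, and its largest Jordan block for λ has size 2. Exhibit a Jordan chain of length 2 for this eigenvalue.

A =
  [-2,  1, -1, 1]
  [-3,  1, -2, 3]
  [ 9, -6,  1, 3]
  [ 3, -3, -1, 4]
A Jordan chain for λ = 1 of length 2:
v_1 = (-3, -3, 9, 3)ᵀ
v_2 = (1, 0, 0, 0)ᵀ

Let N = A − (1)·I. We want v_2 with N^2 v_2 = 0 but N^1 v_2 ≠ 0; then v_{j-1} := N · v_j for j = 2, …, 2.

Pick v_2 = (1, 0, 0, 0)ᵀ.
Then v_1 = N · v_2 = (-3, -3, 9, 3)ᵀ.

Sanity check: (A − (1)·I) v_1 = (0, 0, 0, 0)ᵀ = 0. ✓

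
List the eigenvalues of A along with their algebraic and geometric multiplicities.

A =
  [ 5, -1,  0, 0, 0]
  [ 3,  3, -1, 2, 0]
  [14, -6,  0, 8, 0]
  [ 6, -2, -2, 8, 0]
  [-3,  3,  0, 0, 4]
λ = 4: alg = 5, geom = 3

Step 1 — factor the characteristic polynomial to read off the algebraic multiplicities:
  χ_A(x) = (x - 4)^5

Step 2 — compute geometric multiplicities via the rank-nullity identity g(λ) = n − rank(A − λI):
  rank(A − (4)·I) = 2, so dim ker(A − (4)·I) = n − 2 = 3

Summary:
  λ = 4: algebraic multiplicity = 5, geometric multiplicity = 3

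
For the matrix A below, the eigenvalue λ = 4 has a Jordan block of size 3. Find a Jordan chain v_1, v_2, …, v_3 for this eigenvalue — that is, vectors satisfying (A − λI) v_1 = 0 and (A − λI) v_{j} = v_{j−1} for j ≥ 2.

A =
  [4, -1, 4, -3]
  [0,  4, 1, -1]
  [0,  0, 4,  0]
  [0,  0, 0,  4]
A Jordan chain for λ = 4 of length 3:
v_1 = (-1, 0, 0, 0)ᵀ
v_2 = (4, 1, 0, 0)ᵀ
v_3 = (0, 0, 1, 0)ᵀ

Let N = A − (4)·I. We want v_3 with N^3 v_3 = 0 but N^2 v_3 ≠ 0; then v_{j-1} := N · v_j for j = 3, …, 2.

Pick v_3 = (0, 0, 1, 0)ᵀ.
Then v_2 = N · v_3 = (4, 1, 0, 0)ᵀ.
Then v_1 = N · v_2 = (-1, 0, 0, 0)ᵀ.

Sanity check: (A − (4)·I) v_1 = (0, 0, 0, 0)ᵀ = 0. ✓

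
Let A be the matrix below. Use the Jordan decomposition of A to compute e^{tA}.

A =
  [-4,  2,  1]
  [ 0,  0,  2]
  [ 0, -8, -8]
e^{tA} =
  [exp(-4*t), 2*t*exp(-4*t), t*exp(-4*t)]
  [0, 4*t*exp(-4*t) + exp(-4*t), 2*t*exp(-4*t)]
  [0, -8*t*exp(-4*t), -4*t*exp(-4*t) + exp(-4*t)]

Strategy: write A = P · J · P⁻¹ where J is a Jordan canonical form, so e^{tA} = P · e^{tJ} · P⁻¹, and e^{tJ} can be computed block-by-block.

A has Jordan form
J =
  [-4,  1,  0]
  [ 0, -4,  0]
  [ 0,  0, -4]
(up to reordering of blocks).

Per-block formulas:
  For a 2×2 Jordan block J_2(-4): exp(t · J_2(-4)) = e^(-4t)·(I + t·N), where N is the 2×2 nilpotent shift.
  For a 1×1 block at λ = -4: exp(t · [-4]) = [e^(-4t)].

After assembling e^{tJ} and conjugating by P, we get:

e^{tA} =
  [exp(-4*t), 2*t*exp(-4*t), t*exp(-4*t)]
  [0, 4*t*exp(-4*t) + exp(-4*t), 2*t*exp(-4*t)]
  [0, -8*t*exp(-4*t), -4*t*exp(-4*t) + exp(-4*t)]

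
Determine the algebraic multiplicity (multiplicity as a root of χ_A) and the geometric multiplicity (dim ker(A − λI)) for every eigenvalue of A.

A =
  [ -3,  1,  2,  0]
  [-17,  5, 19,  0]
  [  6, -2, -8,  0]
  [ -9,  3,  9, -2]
λ = -2: alg = 4, geom = 2

Step 1 — factor the characteristic polynomial to read off the algebraic multiplicities:
  χ_A(x) = (x + 2)^4

Step 2 — compute geometric multiplicities via the rank-nullity identity g(λ) = n − rank(A − λI):
  rank(A − (-2)·I) = 2, so dim ker(A − (-2)·I) = n − 2 = 2

Summary:
  λ = -2: algebraic multiplicity = 4, geometric multiplicity = 2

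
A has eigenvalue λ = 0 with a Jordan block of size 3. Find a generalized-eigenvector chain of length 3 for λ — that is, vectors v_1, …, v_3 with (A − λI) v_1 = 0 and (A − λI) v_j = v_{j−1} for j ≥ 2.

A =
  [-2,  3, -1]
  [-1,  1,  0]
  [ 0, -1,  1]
A Jordan chain for λ = 0 of length 3:
v_1 = (1, 1, 1)ᵀ
v_2 = (-2, -1, 0)ᵀ
v_3 = (1, 0, 0)ᵀ

Let N = A − (0)·I. We want v_3 with N^3 v_3 = 0 but N^2 v_3 ≠ 0; then v_{j-1} := N · v_j for j = 3, …, 2.

Pick v_3 = (1, 0, 0)ᵀ.
Then v_2 = N · v_3 = (-2, -1, 0)ᵀ.
Then v_1 = N · v_2 = (1, 1, 1)ᵀ.

Sanity check: (A − (0)·I) v_1 = (0, 0, 0)ᵀ = 0. ✓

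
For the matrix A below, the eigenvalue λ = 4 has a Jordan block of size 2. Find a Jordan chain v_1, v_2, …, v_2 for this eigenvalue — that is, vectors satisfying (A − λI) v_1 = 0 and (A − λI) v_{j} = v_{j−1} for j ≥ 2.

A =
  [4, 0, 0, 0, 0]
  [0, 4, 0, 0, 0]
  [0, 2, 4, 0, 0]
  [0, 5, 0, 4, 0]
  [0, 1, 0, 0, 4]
A Jordan chain for λ = 4 of length 2:
v_1 = (0, 0, 2, 5, 1)ᵀ
v_2 = (0, 1, 0, 0, 0)ᵀ

Let N = A − (4)·I. We want v_2 with N^2 v_2 = 0 but N^1 v_2 ≠ 0; then v_{j-1} := N · v_j for j = 2, …, 2.

Pick v_2 = (0, 1, 0, 0, 0)ᵀ.
Then v_1 = N · v_2 = (0, 0, 2, 5, 1)ᵀ.

Sanity check: (A − (4)·I) v_1 = (0, 0, 0, 0, 0)ᵀ = 0. ✓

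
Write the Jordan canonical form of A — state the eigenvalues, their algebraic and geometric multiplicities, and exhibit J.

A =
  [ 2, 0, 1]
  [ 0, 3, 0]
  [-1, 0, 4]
J_2(3) ⊕ J_1(3)

The characteristic polynomial is
  det(x·I − A) = x^3 - 9*x^2 + 27*x - 27 = (x - 3)^3

Eigenvalues and multiplicities (the geometric multiplicity of λ is n − rank(A − λI), which equals the number of Jordan blocks for λ):
  λ = 3: algebraic multiplicity = 3, geometric multiplicity = 2

Determining the block sizes for each eigenvalue:
  λ = 3: 2 blocks summing to 3 forces exactly one block of size 2 and the rest size 1 → block sizes [2, 1]

Assembling the blocks gives a Jordan form
J =
  [3, 1, 0]
  [0, 3, 0]
  [0, 0, 3]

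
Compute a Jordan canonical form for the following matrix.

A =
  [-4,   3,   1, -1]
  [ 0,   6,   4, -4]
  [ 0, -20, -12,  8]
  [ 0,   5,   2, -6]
J_3(-4) ⊕ J_1(-4)

The characteristic polynomial is
  det(x·I − A) = x^4 + 16*x^3 + 96*x^2 + 256*x + 256 = (x + 4)^4

Eigenvalues and multiplicities (the geometric multiplicity of λ is n − rank(A − λI), which equals the number of Jordan blocks for λ):
  λ = -4: algebraic multiplicity = 4, geometric multiplicity = 2

Determining the block sizes for each eigenvalue:
  λ = -4: with am = 4 and gm = 2, the partition is not yet determined (e.g. several partitions of 4 into 2 parts exist). Let N = A − (-4)·I. Computing rank(N^1) = 2, rank(N^2) = 1, rank(N^3) = 0; the number of blocks of size ≥ j is rank(N^{j−1}) − rank(N^j), giving [2, 1, 1]. So we have 1 block(s) of size 3, 1 block(s) of size 1 → block sizes [3, 1]

Assembling the blocks gives a Jordan form
J =
  [-4,  1,  0,  0]
  [ 0, -4,  1,  0]
  [ 0,  0, -4,  0]
  [ 0,  0,  0, -4]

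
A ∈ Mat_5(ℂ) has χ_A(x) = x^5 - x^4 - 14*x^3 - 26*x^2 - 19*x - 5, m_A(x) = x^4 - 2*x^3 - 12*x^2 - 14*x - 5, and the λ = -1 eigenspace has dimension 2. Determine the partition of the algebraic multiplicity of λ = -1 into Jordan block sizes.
Block sizes for λ = -1: [3, 1]

Step 1 — from the characteristic polynomial, algebraic multiplicity of λ = -1 is 4. From dim ker(A − (-1)·I) = 2, there are exactly 2 Jordan blocks for λ = -1.
Step 2 — from the minimal polynomial, the factor (x + 1)^3 tells us the largest block for λ = -1 has size 3.
Step 3 — with total size 4, 2 blocks, and largest block 3, the block sizes (in nonincreasing order) are [3, 1].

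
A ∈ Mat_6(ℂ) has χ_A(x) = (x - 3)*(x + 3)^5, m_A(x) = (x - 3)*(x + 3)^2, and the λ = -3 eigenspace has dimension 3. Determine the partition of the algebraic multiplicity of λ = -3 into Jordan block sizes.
Block sizes for λ = -3: [2, 2, 1]

Step 1 — from the characteristic polynomial, algebraic multiplicity of λ = -3 is 5. From dim ker(A − (-3)·I) = 3, there are exactly 3 Jordan blocks for λ = -3.
Step 2 — from the minimal polynomial, the factor (x + 3)^2 tells us the largest block for λ = -3 has size 2.
Step 3 — with total size 5, 3 blocks, and largest block 2, the block sizes (in nonincreasing order) are [2, 2, 1].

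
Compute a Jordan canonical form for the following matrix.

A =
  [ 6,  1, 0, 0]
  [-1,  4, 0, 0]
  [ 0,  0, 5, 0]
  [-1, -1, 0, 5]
J_2(5) ⊕ J_1(5) ⊕ J_1(5)

The characteristic polynomial is
  det(x·I − A) = x^4 - 20*x^3 + 150*x^2 - 500*x + 625 = (x - 5)^4

Eigenvalues and multiplicities (the geometric multiplicity of λ is n − rank(A − λI), which equals the number of Jordan blocks for λ):
  λ = 5: algebraic multiplicity = 4, geometric multiplicity = 3

Determining the block sizes for each eigenvalue:
  λ = 5: 3 blocks summing to 4 forces exactly one block of size 2 and the rest size 1 → block sizes [2, 1, 1]

Assembling the blocks gives a Jordan form
J =
  [5, 1, 0, 0]
  [0, 5, 0, 0]
  [0, 0, 5, 0]
  [0, 0, 0, 5]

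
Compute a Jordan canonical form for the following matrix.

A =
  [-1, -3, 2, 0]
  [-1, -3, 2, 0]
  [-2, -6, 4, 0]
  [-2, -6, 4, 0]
J_2(0) ⊕ J_1(0) ⊕ J_1(0)

The characteristic polynomial is
  det(x·I − A) = x^4

Eigenvalues and multiplicities (the geometric multiplicity of λ is n − rank(A − λI), which equals the number of Jordan blocks for λ):
  λ = 0: algebraic multiplicity = 4, geometric multiplicity = 3

Determining the block sizes for each eigenvalue:
  λ = 0: 3 blocks summing to 4 forces exactly one block of size 2 and the rest size 1 → block sizes [2, 1, 1]

Assembling the blocks gives a Jordan form
J =
  [0, 1, 0, 0]
  [0, 0, 0, 0]
  [0, 0, 0, 0]
  [0, 0, 0, 0]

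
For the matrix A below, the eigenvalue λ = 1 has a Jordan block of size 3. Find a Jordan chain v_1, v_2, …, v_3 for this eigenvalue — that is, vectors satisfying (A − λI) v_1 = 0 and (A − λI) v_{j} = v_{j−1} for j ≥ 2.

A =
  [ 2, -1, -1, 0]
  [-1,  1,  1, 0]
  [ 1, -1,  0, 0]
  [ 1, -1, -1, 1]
A Jordan chain for λ = 1 of length 3:
v_1 = (1, 0, 1, 1)ᵀ
v_2 = (1, -1, 1, 1)ᵀ
v_3 = (1, 0, 0, 0)ᵀ

Let N = A − (1)·I. We want v_3 with N^3 v_3 = 0 but N^2 v_3 ≠ 0; then v_{j-1} := N · v_j for j = 3, …, 2.

Pick v_3 = (1, 0, 0, 0)ᵀ.
Then v_2 = N · v_3 = (1, -1, 1, 1)ᵀ.
Then v_1 = N · v_2 = (1, 0, 1, 1)ᵀ.

Sanity check: (A − (1)·I) v_1 = (0, 0, 0, 0)ᵀ = 0. ✓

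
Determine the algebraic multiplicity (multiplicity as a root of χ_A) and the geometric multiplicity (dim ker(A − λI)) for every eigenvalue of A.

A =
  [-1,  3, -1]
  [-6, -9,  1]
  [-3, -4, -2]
λ = -4: alg = 3, geom = 1

Step 1 — factor the characteristic polynomial to read off the algebraic multiplicities:
  χ_A(x) = (x + 4)^3

Step 2 — compute geometric multiplicities via the rank-nullity identity g(λ) = n − rank(A − λI):
  rank(A − (-4)·I) = 2, so dim ker(A − (-4)·I) = n − 2 = 1

Summary:
  λ = -4: algebraic multiplicity = 3, geometric multiplicity = 1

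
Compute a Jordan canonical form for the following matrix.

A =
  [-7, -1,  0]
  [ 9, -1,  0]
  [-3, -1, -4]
J_2(-4) ⊕ J_1(-4)

The characteristic polynomial is
  det(x·I − A) = x^3 + 12*x^2 + 48*x + 64 = (x + 4)^3

Eigenvalues and multiplicities (the geometric multiplicity of λ is n − rank(A − λI), which equals the number of Jordan blocks for λ):
  λ = -4: algebraic multiplicity = 3, geometric multiplicity = 2

Determining the block sizes for each eigenvalue:
  λ = -4: 2 blocks summing to 3 forces exactly one block of size 2 and the rest size 1 → block sizes [2, 1]

Assembling the blocks gives a Jordan form
J =
  [-4,  1,  0]
  [ 0, -4,  0]
  [ 0,  0, -4]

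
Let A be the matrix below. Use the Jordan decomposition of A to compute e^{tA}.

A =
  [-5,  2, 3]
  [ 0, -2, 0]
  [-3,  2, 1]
e^{tA} =
  [-3*t*exp(-2*t) + exp(-2*t), 2*t*exp(-2*t), 3*t*exp(-2*t)]
  [0, exp(-2*t), 0]
  [-3*t*exp(-2*t), 2*t*exp(-2*t), 3*t*exp(-2*t) + exp(-2*t)]

Strategy: write A = P · J · P⁻¹ where J is a Jordan canonical form, so e^{tA} = P · e^{tJ} · P⁻¹, and e^{tJ} can be computed block-by-block.

A has Jordan form
J =
  [-2,  1,  0]
  [ 0, -2,  0]
  [ 0,  0, -2]
(up to reordering of blocks).

Per-block formulas:
  For a 1×1 block at λ = -2: exp(t · [-2]) = [e^(-2t)].
  For a 2×2 Jordan block J_2(-2): exp(t · J_2(-2)) = e^(-2t)·(I + t·N), where N is the 2×2 nilpotent shift.

After assembling e^{tJ} and conjugating by P, we get:

e^{tA} =
  [-3*t*exp(-2*t) + exp(-2*t), 2*t*exp(-2*t), 3*t*exp(-2*t)]
  [0, exp(-2*t), 0]
  [-3*t*exp(-2*t), 2*t*exp(-2*t), 3*t*exp(-2*t) + exp(-2*t)]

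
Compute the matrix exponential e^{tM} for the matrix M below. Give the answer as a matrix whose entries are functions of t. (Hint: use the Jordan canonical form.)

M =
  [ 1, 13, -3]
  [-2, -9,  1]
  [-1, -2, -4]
e^{tM} =
  [t^2*exp(-4*t) + 5*t*exp(-4*t) + exp(-4*t), 3*t^2*exp(-4*t) + 13*t*exp(-4*t), -t^2*exp(-4*t) - 3*t*exp(-4*t)]
  [-t^2*exp(-4*t)/2 - 2*t*exp(-4*t), -3*t^2*exp(-4*t)/2 - 5*t*exp(-4*t) + exp(-4*t), t^2*exp(-4*t)/2 + t*exp(-4*t)]
  [-t^2*exp(-4*t)/2 - t*exp(-4*t), -3*t^2*exp(-4*t)/2 - 2*t*exp(-4*t), t^2*exp(-4*t)/2 + exp(-4*t)]

Strategy: write M = P · J · P⁻¹ where J is a Jordan canonical form, so e^{tM} = P · e^{tJ} · P⁻¹, and e^{tJ} can be computed block-by-block.

M has Jordan form
J =
  [-4,  1,  0]
  [ 0, -4,  1]
  [ 0,  0, -4]
(up to reordering of blocks).

Per-block formulas:
  For a 3×3 Jordan block J_3(-4): exp(t · J_3(-4)) = e^(-4t)·(I + t·N + (t^2/2)·N^2), where N is the 3×3 nilpotent shift.

After assembling e^{tJ} and conjugating by P, we get:

e^{tM} =
  [t^2*exp(-4*t) + 5*t*exp(-4*t) + exp(-4*t), 3*t^2*exp(-4*t) + 13*t*exp(-4*t), -t^2*exp(-4*t) - 3*t*exp(-4*t)]
  [-t^2*exp(-4*t)/2 - 2*t*exp(-4*t), -3*t^2*exp(-4*t)/2 - 5*t*exp(-4*t) + exp(-4*t), t^2*exp(-4*t)/2 + t*exp(-4*t)]
  [-t^2*exp(-4*t)/2 - t*exp(-4*t), -3*t^2*exp(-4*t)/2 - 2*t*exp(-4*t), t^2*exp(-4*t)/2 + exp(-4*t)]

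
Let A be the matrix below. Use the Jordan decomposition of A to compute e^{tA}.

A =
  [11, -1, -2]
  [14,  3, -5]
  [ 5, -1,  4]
e^{tA} =
  [t^2*exp(6*t)/2 + 5*t*exp(6*t) + exp(6*t), -t*exp(6*t), -t^2*exp(6*t)/2 - 2*t*exp(6*t)]
  [3*t^2*exp(6*t)/2 + 14*t*exp(6*t), -3*t*exp(6*t) + exp(6*t), -3*t^2*exp(6*t)/2 - 5*t*exp(6*t)]
  [t^2*exp(6*t)/2 + 5*t*exp(6*t), -t*exp(6*t), -t^2*exp(6*t)/2 - 2*t*exp(6*t) + exp(6*t)]

Strategy: write A = P · J · P⁻¹ where J is a Jordan canonical form, so e^{tA} = P · e^{tJ} · P⁻¹, and e^{tJ} can be computed block-by-block.

A has Jordan form
J =
  [6, 1, 0]
  [0, 6, 1]
  [0, 0, 6]
(up to reordering of blocks).

Per-block formulas:
  For a 3×3 Jordan block J_3(6): exp(t · J_3(6)) = e^(6t)·(I + t·N + (t^2/2)·N^2), where N is the 3×3 nilpotent shift.

After assembling e^{tJ} and conjugating by P, we get:

e^{tA} =
  [t^2*exp(6*t)/2 + 5*t*exp(6*t) + exp(6*t), -t*exp(6*t), -t^2*exp(6*t)/2 - 2*t*exp(6*t)]
  [3*t^2*exp(6*t)/2 + 14*t*exp(6*t), -3*t*exp(6*t) + exp(6*t), -3*t^2*exp(6*t)/2 - 5*t*exp(6*t)]
  [t^2*exp(6*t)/2 + 5*t*exp(6*t), -t*exp(6*t), -t^2*exp(6*t)/2 - 2*t*exp(6*t) + exp(6*t)]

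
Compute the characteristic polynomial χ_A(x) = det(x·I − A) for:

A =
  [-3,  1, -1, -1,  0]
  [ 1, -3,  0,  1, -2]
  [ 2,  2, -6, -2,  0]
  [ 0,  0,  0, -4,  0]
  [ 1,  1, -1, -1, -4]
x^5 + 20*x^4 + 160*x^3 + 640*x^2 + 1280*x + 1024

Expanding det(x·I − A) (e.g. by cofactor expansion or by noting that A is similar to its Jordan form J, which has the same characteristic polynomial as A) gives
  χ_A(x) = x^5 + 20*x^4 + 160*x^3 + 640*x^2 + 1280*x + 1024
which factors as (x + 4)^5. The eigenvalues (with algebraic multiplicities) are λ = -4 with multiplicity 5.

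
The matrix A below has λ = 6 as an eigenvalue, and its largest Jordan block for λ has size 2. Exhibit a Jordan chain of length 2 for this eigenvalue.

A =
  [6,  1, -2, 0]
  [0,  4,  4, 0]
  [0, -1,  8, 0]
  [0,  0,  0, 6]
A Jordan chain for λ = 6 of length 2:
v_1 = (1, -2, -1, 0)ᵀ
v_2 = (0, 1, 0, 0)ᵀ

Let N = A − (6)·I. We want v_2 with N^2 v_2 = 0 but N^1 v_2 ≠ 0; then v_{j-1} := N · v_j for j = 2, …, 2.

Pick v_2 = (0, 1, 0, 0)ᵀ.
Then v_1 = N · v_2 = (1, -2, -1, 0)ᵀ.

Sanity check: (A − (6)·I) v_1 = (0, 0, 0, 0)ᵀ = 0. ✓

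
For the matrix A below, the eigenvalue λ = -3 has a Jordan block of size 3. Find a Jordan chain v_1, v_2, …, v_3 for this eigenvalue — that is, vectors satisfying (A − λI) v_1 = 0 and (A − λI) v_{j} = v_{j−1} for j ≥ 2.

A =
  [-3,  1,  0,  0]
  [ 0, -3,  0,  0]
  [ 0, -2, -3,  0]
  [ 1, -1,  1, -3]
A Jordan chain for λ = -3 of length 3:
v_1 = (0, 0, 0, -1)ᵀ
v_2 = (1, 0, -2, -1)ᵀ
v_3 = (0, 1, 0, 0)ᵀ

Let N = A − (-3)·I. We want v_3 with N^3 v_3 = 0 but N^2 v_3 ≠ 0; then v_{j-1} := N · v_j for j = 3, …, 2.

Pick v_3 = (0, 1, 0, 0)ᵀ.
Then v_2 = N · v_3 = (1, 0, -2, -1)ᵀ.
Then v_1 = N · v_2 = (0, 0, 0, -1)ᵀ.

Sanity check: (A − (-3)·I) v_1 = (0, 0, 0, 0)ᵀ = 0. ✓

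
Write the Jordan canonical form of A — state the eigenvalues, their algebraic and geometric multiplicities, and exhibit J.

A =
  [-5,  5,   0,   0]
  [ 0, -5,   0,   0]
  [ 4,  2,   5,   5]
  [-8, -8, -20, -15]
J_2(-5) ⊕ J_2(-5)

The characteristic polynomial is
  det(x·I − A) = x^4 + 20*x^3 + 150*x^2 + 500*x + 625 = (x + 5)^4

Eigenvalues and multiplicities (the geometric multiplicity of λ is n − rank(A − λI), which equals the number of Jordan blocks for λ):
  λ = -5: algebraic multiplicity = 4, geometric multiplicity = 2

Determining the block sizes for each eigenvalue:
  λ = -5: with am = 4 and gm = 2, the partition is not yet determined (e.g. several partitions of 4 into 2 parts exist). Let N = A − (-5)·I. Computing rank(N^1) = 2, rank(N^2) = 0; the number of blocks of size ≥ j is rank(N^{j−1}) − rank(N^j), giving [2, 2]. So we have 2 block(s) of size 2 → block sizes [2, 2]

Assembling the blocks gives a Jordan form
J =
  [-5,  1,  0,  0]
  [ 0, -5,  0,  0]
  [ 0,  0, -5,  1]
  [ 0,  0,  0, -5]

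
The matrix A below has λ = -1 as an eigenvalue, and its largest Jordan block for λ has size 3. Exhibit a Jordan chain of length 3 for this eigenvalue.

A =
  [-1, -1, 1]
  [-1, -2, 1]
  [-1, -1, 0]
A Jordan chain for λ = -1 of length 3:
v_1 = (0, 1, 1)ᵀ
v_2 = (-1, -1, -1)ᵀ
v_3 = (0, 1, 0)ᵀ

Let N = A − (-1)·I. We want v_3 with N^3 v_3 = 0 but N^2 v_3 ≠ 0; then v_{j-1} := N · v_j for j = 3, …, 2.

Pick v_3 = (0, 1, 0)ᵀ.
Then v_2 = N · v_3 = (-1, -1, -1)ᵀ.
Then v_1 = N · v_2 = (0, 1, 1)ᵀ.

Sanity check: (A − (-1)·I) v_1 = (0, 0, 0)ᵀ = 0. ✓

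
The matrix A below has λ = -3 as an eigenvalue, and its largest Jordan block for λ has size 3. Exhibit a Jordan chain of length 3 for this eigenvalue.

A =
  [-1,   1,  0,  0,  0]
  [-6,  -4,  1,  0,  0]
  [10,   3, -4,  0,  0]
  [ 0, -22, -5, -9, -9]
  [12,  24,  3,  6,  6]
A Jordan chain for λ = -3 of length 3:
v_1 = (-20, 40, -80, -80, 0)ᵀ
v_2 = (16, -52, 84, 44, 60)ᵀ
v_3 = (9, -2, 0, 0, 0)ᵀ

Let N = A − (-3)·I. We want v_3 with N^3 v_3 = 0 but N^2 v_3 ≠ 0; then v_{j-1} := N · v_j for j = 3, …, 2.

Pick v_3 = (9, -2, 0, 0, 0)ᵀ.
Then v_2 = N · v_3 = (16, -52, 84, 44, 60)ᵀ.
Then v_1 = N · v_2 = (-20, 40, -80, -80, 0)ᵀ.

Sanity check: (A − (-3)·I) v_1 = (0, 0, 0, 0, 0)ᵀ = 0. ✓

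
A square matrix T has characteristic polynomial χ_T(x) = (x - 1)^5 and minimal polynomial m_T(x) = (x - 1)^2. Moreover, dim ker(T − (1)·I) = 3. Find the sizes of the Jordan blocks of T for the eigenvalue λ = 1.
Block sizes for λ = 1: [2, 2, 1]

Step 1 — from the characteristic polynomial, algebraic multiplicity of λ = 1 is 5. From dim ker(T − (1)·I) = 3, there are exactly 3 Jordan blocks for λ = 1.
Step 2 — from the minimal polynomial, the factor (x − 1)^2 tells us the largest block for λ = 1 has size 2.
Step 3 — with total size 5, 3 blocks, and largest block 2, the block sizes (in nonincreasing order) are [2, 2, 1].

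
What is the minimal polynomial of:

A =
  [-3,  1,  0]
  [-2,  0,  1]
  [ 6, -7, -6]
x^3 + 9*x^2 + 27*x + 27

The characteristic polynomial is χ_A(x) = (x + 3)^3, so the eigenvalues are known. The minimal polynomial is
  m_A(x) = Π_λ (x − λ)^{k_λ}
where k_λ is the size of the *largest* Jordan block for λ (equivalently, the smallest k with (A − λI)^k v = 0 for every generalised eigenvector v of λ).

  λ = -3: largest Jordan block has size 3, contributing (x + 3)^3

So m_A(x) = (x + 3)^3 = x^3 + 9*x^2 + 27*x + 27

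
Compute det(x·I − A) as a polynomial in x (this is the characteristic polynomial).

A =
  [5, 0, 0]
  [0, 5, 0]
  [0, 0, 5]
x^3 - 15*x^2 + 75*x - 125

Expanding det(x·I − A) (e.g. by cofactor expansion or by noting that A is similar to its Jordan form J, which has the same characteristic polynomial as A) gives
  χ_A(x) = x^3 - 15*x^2 + 75*x - 125
which factors as (x - 5)^3. The eigenvalues (with algebraic multiplicities) are λ = 5 with multiplicity 3.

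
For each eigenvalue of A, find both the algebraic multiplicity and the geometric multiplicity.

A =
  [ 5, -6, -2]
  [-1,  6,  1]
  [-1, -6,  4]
λ = 3: alg = 1, geom = 1; λ = 6: alg = 2, geom = 1

Step 1 — factor the characteristic polynomial to read off the algebraic multiplicities:
  χ_A(x) = (x - 6)^2*(x - 3)

Step 2 — compute geometric multiplicities via the rank-nullity identity g(λ) = n − rank(A − λI):
  rank(A − (3)·I) = 2, so dim ker(A − (3)·I) = n − 2 = 1
  rank(A − (6)·I) = 2, so dim ker(A − (6)·I) = n − 2 = 1

Summary:
  λ = 3: algebraic multiplicity = 1, geometric multiplicity = 1
  λ = 6: algebraic multiplicity = 2, geometric multiplicity = 1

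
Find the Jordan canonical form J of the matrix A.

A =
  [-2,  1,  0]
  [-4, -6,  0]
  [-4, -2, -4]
J_2(-4) ⊕ J_1(-4)

The characteristic polynomial is
  det(x·I − A) = x^3 + 12*x^2 + 48*x + 64 = (x + 4)^3

Eigenvalues and multiplicities (the geometric multiplicity of λ is n − rank(A − λI), which equals the number of Jordan blocks for λ):
  λ = -4: algebraic multiplicity = 3, geometric multiplicity = 2

Determining the block sizes for each eigenvalue:
  λ = -4: 2 blocks summing to 3 forces exactly one block of size 2 and the rest size 1 → block sizes [2, 1]

Assembling the blocks gives a Jordan form
J =
  [-4,  1,  0]
  [ 0, -4,  0]
  [ 0,  0, -4]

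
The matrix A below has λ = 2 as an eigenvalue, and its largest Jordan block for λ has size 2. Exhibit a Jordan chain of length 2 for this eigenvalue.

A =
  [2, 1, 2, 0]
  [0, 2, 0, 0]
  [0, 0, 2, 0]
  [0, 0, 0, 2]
A Jordan chain for λ = 2 of length 2:
v_1 = (1, 0, 0, 0)ᵀ
v_2 = (0, 1, 0, 0)ᵀ

Let N = A − (2)·I. We want v_2 with N^2 v_2 = 0 but N^1 v_2 ≠ 0; then v_{j-1} := N · v_j for j = 2, …, 2.

Pick v_2 = (0, 1, 0, 0)ᵀ.
Then v_1 = N · v_2 = (1, 0, 0, 0)ᵀ.

Sanity check: (A − (2)·I) v_1 = (0, 0, 0, 0)ᵀ = 0. ✓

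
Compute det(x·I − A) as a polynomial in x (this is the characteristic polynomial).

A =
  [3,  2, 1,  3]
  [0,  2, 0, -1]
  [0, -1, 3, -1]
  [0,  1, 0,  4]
x^4 - 12*x^3 + 54*x^2 - 108*x + 81

Expanding det(x·I − A) (e.g. by cofactor expansion or by noting that A is similar to its Jordan form J, which has the same characteristic polynomial as A) gives
  χ_A(x) = x^4 - 12*x^3 + 54*x^2 - 108*x + 81
which factors as (x - 3)^4. The eigenvalues (with algebraic multiplicities) are λ = 3 with multiplicity 4.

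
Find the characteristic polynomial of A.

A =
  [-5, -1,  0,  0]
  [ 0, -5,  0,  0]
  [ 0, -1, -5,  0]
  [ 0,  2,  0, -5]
x^4 + 20*x^3 + 150*x^2 + 500*x + 625

Expanding det(x·I − A) (e.g. by cofactor expansion or by noting that A is similar to its Jordan form J, which has the same characteristic polynomial as A) gives
  χ_A(x) = x^4 + 20*x^3 + 150*x^2 + 500*x + 625
which factors as (x + 5)^4. The eigenvalues (with algebraic multiplicities) are λ = -5 with multiplicity 4.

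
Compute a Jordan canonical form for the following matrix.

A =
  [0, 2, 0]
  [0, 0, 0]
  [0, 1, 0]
J_2(0) ⊕ J_1(0)

The characteristic polynomial is
  det(x·I − A) = x^3

Eigenvalues and multiplicities (the geometric multiplicity of λ is n − rank(A − λI), which equals the number of Jordan blocks for λ):
  λ = 0: algebraic multiplicity = 3, geometric multiplicity = 2

Determining the block sizes for each eigenvalue:
  λ = 0: 2 blocks summing to 3 forces exactly one block of size 2 and the rest size 1 → block sizes [2, 1]

Assembling the blocks gives a Jordan form
J =
  [0, 1, 0]
  [0, 0, 0]
  [0, 0, 0]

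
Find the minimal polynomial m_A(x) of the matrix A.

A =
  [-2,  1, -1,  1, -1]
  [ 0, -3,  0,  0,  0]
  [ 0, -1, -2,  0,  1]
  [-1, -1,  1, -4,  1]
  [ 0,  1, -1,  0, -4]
x^2 + 6*x + 9

The characteristic polynomial is χ_A(x) = (x + 3)^5, so the eigenvalues are known. The minimal polynomial is
  m_A(x) = Π_λ (x − λ)^{k_λ}
where k_λ is the size of the *largest* Jordan block for λ (equivalently, the smallest k with (A − λI)^k v = 0 for every generalised eigenvector v of λ).

  λ = -3: largest Jordan block has size 2, contributing (x + 3)^2

So m_A(x) = (x + 3)^2 = x^2 + 6*x + 9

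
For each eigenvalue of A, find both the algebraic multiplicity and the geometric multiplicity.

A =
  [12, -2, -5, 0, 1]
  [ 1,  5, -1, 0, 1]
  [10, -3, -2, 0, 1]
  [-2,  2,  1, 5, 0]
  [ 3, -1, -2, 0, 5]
λ = 5: alg = 5, geom = 2

Step 1 — factor the characteristic polynomial to read off the algebraic multiplicities:
  χ_A(x) = (x - 5)^5

Step 2 — compute geometric multiplicities via the rank-nullity identity g(λ) = n − rank(A − λI):
  rank(A − (5)·I) = 3, so dim ker(A − (5)·I) = n − 3 = 2

Summary:
  λ = 5: algebraic multiplicity = 5, geometric multiplicity = 2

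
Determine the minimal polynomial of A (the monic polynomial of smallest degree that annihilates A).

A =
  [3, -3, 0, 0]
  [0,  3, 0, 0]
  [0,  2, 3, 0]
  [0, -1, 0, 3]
x^2 - 6*x + 9

The characteristic polynomial is χ_A(x) = (x - 3)^4, so the eigenvalues are known. The minimal polynomial is
  m_A(x) = Π_λ (x − λ)^{k_λ}
where k_λ is the size of the *largest* Jordan block for λ (equivalently, the smallest k with (A − λI)^k v = 0 for every generalised eigenvector v of λ).

  λ = 3: largest Jordan block has size 2, contributing (x − 3)^2

So m_A(x) = (x - 3)^2 = x^2 - 6*x + 9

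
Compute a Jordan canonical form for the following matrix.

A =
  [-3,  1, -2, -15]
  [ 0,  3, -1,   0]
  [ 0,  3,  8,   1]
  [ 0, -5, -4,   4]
J_1(-3) ⊕ J_3(5)

The characteristic polynomial is
  det(x·I − A) = x^4 - 12*x^3 + 30*x^2 + 100*x - 375 = (x - 5)^3*(x + 3)

Eigenvalues and multiplicities (the geometric multiplicity of λ is n − rank(A − λI), which equals the number of Jordan blocks for λ):
  λ = -3: algebraic multiplicity = 1, geometric multiplicity = 1
  λ = 5: algebraic multiplicity = 3, geometric multiplicity = 1

Determining the block sizes for each eigenvalue:
  λ = -3: one block (gm = 1), so the single block has size am = 1 → block sizes [1]
  λ = 5: one block (gm = 1), so the single block has size am = 3 → block sizes [3]

Assembling the blocks gives a Jordan form
J =
  [-3, 0, 0, 0]
  [ 0, 5, 1, 0]
  [ 0, 0, 5, 1]
  [ 0, 0, 0, 5]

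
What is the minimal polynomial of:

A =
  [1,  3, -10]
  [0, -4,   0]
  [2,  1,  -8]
x^3 + 11*x^2 + 40*x + 48

The characteristic polynomial is χ_A(x) = (x + 3)*(x + 4)^2, so the eigenvalues are known. The minimal polynomial is
  m_A(x) = Π_λ (x − λ)^{k_λ}
where k_λ is the size of the *largest* Jordan block for λ (equivalently, the smallest k with (A − λI)^k v = 0 for every generalised eigenvector v of λ).

  λ = -4: largest Jordan block has size 2, contributing (x + 4)^2
  λ = -3: largest Jordan block has size 1, contributing (x + 3)

So m_A(x) = (x + 3)*(x + 4)^2 = x^3 + 11*x^2 + 40*x + 48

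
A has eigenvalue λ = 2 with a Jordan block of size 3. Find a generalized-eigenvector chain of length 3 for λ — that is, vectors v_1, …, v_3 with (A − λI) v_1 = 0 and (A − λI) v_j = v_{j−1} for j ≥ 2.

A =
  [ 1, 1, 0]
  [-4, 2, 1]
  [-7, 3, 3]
A Jordan chain for λ = 2 of length 3:
v_1 = (-3, -3, -12)ᵀ
v_2 = (-1, -4, -7)ᵀ
v_3 = (1, 0, 0)ᵀ

Let N = A − (2)·I. We want v_3 with N^3 v_3 = 0 but N^2 v_3 ≠ 0; then v_{j-1} := N · v_j for j = 3, …, 2.

Pick v_3 = (1, 0, 0)ᵀ.
Then v_2 = N · v_3 = (-1, -4, -7)ᵀ.
Then v_1 = N · v_2 = (-3, -3, -12)ᵀ.

Sanity check: (A − (2)·I) v_1 = (0, 0, 0)ᵀ = 0. ✓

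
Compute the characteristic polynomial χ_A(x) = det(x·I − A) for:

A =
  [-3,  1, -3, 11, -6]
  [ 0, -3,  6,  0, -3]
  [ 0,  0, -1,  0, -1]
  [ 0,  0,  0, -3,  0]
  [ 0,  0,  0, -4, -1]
x^5 + 11*x^4 + 46*x^3 + 90*x^2 + 81*x + 27

Expanding det(x·I − A) (e.g. by cofactor expansion or by noting that A is similar to its Jordan form J, which has the same characteristic polynomial as A) gives
  χ_A(x) = x^5 + 11*x^4 + 46*x^3 + 90*x^2 + 81*x + 27
which factors as (x + 1)^2*(x + 3)^3. The eigenvalues (with algebraic multiplicities) are λ = -3 with multiplicity 3, λ = -1 with multiplicity 2.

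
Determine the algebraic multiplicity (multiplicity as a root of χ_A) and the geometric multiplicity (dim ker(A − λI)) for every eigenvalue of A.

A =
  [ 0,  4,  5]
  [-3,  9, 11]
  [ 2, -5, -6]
λ = 1: alg = 3, geom = 1

Step 1 — factor the characteristic polynomial to read off the algebraic multiplicities:
  χ_A(x) = (x - 1)^3

Step 2 — compute geometric multiplicities via the rank-nullity identity g(λ) = n − rank(A − λI):
  rank(A − (1)·I) = 2, so dim ker(A − (1)·I) = n − 2 = 1

Summary:
  λ = 1: algebraic multiplicity = 3, geometric multiplicity = 1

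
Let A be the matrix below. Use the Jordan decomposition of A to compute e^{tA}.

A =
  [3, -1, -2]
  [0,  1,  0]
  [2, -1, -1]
e^{tA} =
  [2*t*exp(t) + exp(t), -t*exp(t), -2*t*exp(t)]
  [0, exp(t), 0]
  [2*t*exp(t), -t*exp(t), -2*t*exp(t) + exp(t)]

Strategy: write A = P · J · P⁻¹ where J is a Jordan canonical form, so e^{tA} = P · e^{tJ} · P⁻¹, and e^{tJ} can be computed block-by-block.

A has Jordan form
J =
  [1, 1, 0]
  [0, 1, 0]
  [0, 0, 1]
(up to reordering of blocks).

Per-block formulas:
  For a 2×2 Jordan block J_2(1): exp(t · J_2(1)) = e^(1t)·(I + t·N), where N is the 2×2 nilpotent shift.
  For a 1×1 block at λ = 1: exp(t · [1]) = [e^(1t)].

After assembling e^{tJ} and conjugating by P, we get:

e^{tA} =
  [2*t*exp(t) + exp(t), -t*exp(t), -2*t*exp(t)]
  [0, exp(t), 0]
  [2*t*exp(t), -t*exp(t), -2*t*exp(t) + exp(t)]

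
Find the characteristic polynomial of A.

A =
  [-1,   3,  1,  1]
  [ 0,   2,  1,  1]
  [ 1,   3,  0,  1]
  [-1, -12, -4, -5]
x^4 + 4*x^3 + 6*x^2 + 4*x + 1

Expanding det(x·I − A) (e.g. by cofactor expansion or by noting that A is similar to its Jordan form J, which has the same characteristic polynomial as A) gives
  χ_A(x) = x^4 + 4*x^3 + 6*x^2 + 4*x + 1
which factors as (x + 1)^4. The eigenvalues (with algebraic multiplicities) are λ = -1 with multiplicity 4.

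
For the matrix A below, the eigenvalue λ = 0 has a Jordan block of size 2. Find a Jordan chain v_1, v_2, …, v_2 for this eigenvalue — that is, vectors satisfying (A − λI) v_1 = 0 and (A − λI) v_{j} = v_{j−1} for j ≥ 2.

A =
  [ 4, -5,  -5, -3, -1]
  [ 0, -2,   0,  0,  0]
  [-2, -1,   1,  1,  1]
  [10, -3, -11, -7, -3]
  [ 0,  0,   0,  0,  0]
A Jordan chain for λ = 0 of length 2:
v_1 = (3, 0, -3, 9, 0)ᵀ
v_2 = (2, 0, 1, 0, 0)ᵀ

Let N = A − (0)·I. We want v_2 with N^2 v_2 = 0 but N^1 v_2 ≠ 0; then v_{j-1} := N · v_j for j = 2, …, 2.

Pick v_2 = (2, 0, 1, 0, 0)ᵀ.
Then v_1 = N · v_2 = (3, 0, -3, 9, 0)ᵀ.

Sanity check: (A − (0)·I) v_1 = (0, 0, 0, 0, 0)ᵀ = 0. ✓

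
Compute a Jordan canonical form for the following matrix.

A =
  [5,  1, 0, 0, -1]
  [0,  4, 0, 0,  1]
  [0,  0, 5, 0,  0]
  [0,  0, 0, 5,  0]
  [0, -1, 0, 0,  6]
J_2(5) ⊕ J_1(5) ⊕ J_1(5) ⊕ J_1(5)

The characteristic polynomial is
  det(x·I − A) = x^5 - 25*x^4 + 250*x^3 - 1250*x^2 + 3125*x - 3125 = (x - 5)^5

Eigenvalues and multiplicities (the geometric multiplicity of λ is n − rank(A − λI), which equals the number of Jordan blocks for λ):
  λ = 5: algebraic multiplicity = 5, geometric multiplicity = 4

Determining the block sizes for each eigenvalue:
  λ = 5: 4 blocks summing to 5 forces exactly one block of size 2 and the rest size 1 → block sizes [2, 1, 1, 1]

Assembling the blocks gives a Jordan form
J =
  [5, 1, 0, 0, 0]
  [0, 5, 0, 0, 0]
  [0, 0, 5, 0, 0]
  [0, 0, 0, 5, 0]
  [0, 0, 0, 0, 5]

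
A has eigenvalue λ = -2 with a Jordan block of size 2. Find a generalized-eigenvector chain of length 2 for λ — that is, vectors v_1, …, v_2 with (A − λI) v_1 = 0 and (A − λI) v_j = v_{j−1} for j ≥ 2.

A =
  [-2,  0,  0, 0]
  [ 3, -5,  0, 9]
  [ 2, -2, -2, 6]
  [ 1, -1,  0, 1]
A Jordan chain for λ = -2 of length 2:
v_1 = (0, 3, 2, 1)ᵀ
v_2 = (1, 0, 0, 0)ᵀ

Let N = A − (-2)·I. We want v_2 with N^2 v_2 = 0 but N^1 v_2 ≠ 0; then v_{j-1} := N · v_j for j = 2, …, 2.

Pick v_2 = (1, 0, 0, 0)ᵀ.
Then v_1 = N · v_2 = (0, 3, 2, 1)ᵀ.

Sanity check: (A − (-2)·I) v_1 = (0, 0, 0, 0)ᵀ = 0. ✓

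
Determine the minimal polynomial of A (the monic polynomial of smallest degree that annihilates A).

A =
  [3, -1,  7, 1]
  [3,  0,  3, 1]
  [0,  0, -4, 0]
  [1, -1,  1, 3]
x^4 - 2*x^3 - 12*x^2 + 40*x - 32

The characteristic polynomial is χ_A(x) = (x - 2)^3*(x + 4), so the eigenvalues are known. The minimal polynomial is
  m_A(x) = Π_λ (x − λ)^{k_λ}
where k_λ is the size of the *largest* Jordan block for λ (equivalently, the smallest k with (A − λI)^k v = 0 for every generalised eigenvector v of λ).

  λ = -4: largest Jordan block has size 1, contributing (x + 4)
  λ = 2: largest Jordan block has size 3, contributing (x − 2)^3

So m_A(x) = (x - 2)^3*(x + 4) = x^4 - 2*x^3 - 12*x^2 + 40*x - 32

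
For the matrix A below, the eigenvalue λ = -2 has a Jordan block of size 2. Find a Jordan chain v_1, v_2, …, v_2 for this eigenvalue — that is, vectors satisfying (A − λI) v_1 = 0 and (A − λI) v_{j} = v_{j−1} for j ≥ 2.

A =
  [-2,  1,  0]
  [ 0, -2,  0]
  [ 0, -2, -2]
A Jordan chain for λ = -2 of length 2:
v_1 = (1, 0, -2)ᵀ
v_2 = (0, 1, 0)ᵀ

Let N = A − (-2)·I. We want v_2 with N^2 v_2 = 0 but N^1 v_2 ≠ 0; then v_{j-1} := N · v_j for j = 2, …, 2.

Pick v_2 = (0, 1, 0)ᵀ.
Then v_1 = N · v_2 = (1, 0, -2)ᵀ.

Sanity check: (A − (-2)·I) v_1 = (0, 0, 0)ᵀ = 0. ✓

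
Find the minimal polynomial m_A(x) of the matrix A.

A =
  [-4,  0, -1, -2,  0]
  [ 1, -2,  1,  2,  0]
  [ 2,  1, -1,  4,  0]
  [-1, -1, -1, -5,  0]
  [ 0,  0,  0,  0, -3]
x^3 + 9*x^2 + 27*x + 27

The characteristic polynomial is χ_A(x) = (x + 3)^5, so the eigenvalues are known. The minimal polynomial is
  m_A(x) = Π_λ (x − λ)^{k_λ}
where k_λ is the size of the *largest* Jordan block for λ (equivalently, the smallest k with (A − λI)^k v = 0 for every generalised eigenvector v of λ).

  λ = -3: largest Jordan block has size 3, contributing (x + 3)^3

So m_A(x) = (x + 3)^3 = x^3 + 9*x^2 + 27*x + 27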